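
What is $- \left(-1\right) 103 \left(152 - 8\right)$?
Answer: $14832$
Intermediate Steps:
$- \left(-1\right) 103 \left(152 - 8\right) = - \left(-103\right) 144 = \left(-1\right) \left(-14832\right) = 14832$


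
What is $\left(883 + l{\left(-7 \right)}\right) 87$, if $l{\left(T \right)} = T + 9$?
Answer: $76995$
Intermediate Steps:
$l{\left(T \right)} = 9 + T$
$\left(883 + l{\left(-7 \right)}\right) 87 = \left(883 + \left(9 - 7\right)\right) 87 = \left(883 + 2\right) 87 = 885 \cdot 87 = 76995$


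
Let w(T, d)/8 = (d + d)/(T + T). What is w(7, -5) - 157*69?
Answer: -75871/7 ≈ -10839.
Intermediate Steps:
w(T, d) = 8*d/T (w(T, d) = 8*((d + d)/(T + T)) = 8*((2*d)/((2*T))) = 8*((2*d)*(1/(2*T))) = 8*(d/T) = 8*d/T)
w(7, -5) - 157*69 = 8*(-5)/7 - 157*69 = 8*(-5)*(1/7) - 10833 = -40/7 - 10833 = -75871/7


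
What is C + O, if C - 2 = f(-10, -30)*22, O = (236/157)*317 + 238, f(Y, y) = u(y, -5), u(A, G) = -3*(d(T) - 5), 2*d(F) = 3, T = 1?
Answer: 148759/157 ≈ 947.51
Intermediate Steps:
d(F) = 3/2 (d(F) = (½)*3 = 3/2)
u(A, G) = 21/2 (u(A, G) = -3*(3/2 - 5) = -3*(-7/2) = 21/2)
f(Y, y) = 21/2
O = 112178/157 (O = (236*(1/157))*317 + 238 = (236/157)*317 + 238 = 74812/157 + 238 = 112178/157 ≈ 714.51)
C = 233 (C = 2 + (21/2)*22 = 2 + 231 = 233)
C + O = 233 + 112178/157 = 148759/157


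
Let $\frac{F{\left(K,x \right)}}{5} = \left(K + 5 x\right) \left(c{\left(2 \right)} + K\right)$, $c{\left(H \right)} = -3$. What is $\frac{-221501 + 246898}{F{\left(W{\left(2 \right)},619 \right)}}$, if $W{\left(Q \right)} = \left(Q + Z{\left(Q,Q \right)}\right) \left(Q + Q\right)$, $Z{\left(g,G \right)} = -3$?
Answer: $- \frac{25397}{108185} \approx -0.23476$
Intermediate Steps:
$W{\left(Q \right)} = 2 Q \left(-3 + Q\right)$ ($W{\left(Q \right)} = \left(Q - 3\right) \left(Q + Q\right) = \left(-3 + Q\right) 2 Q = 2 Q \left(-3 + Q\right)$)
$F{\left(K,x \right)} = 5 \left(-3 + K\right) \left(K + 5 x\right)$ ($F{\left(K,x \right)} = 5 \left(K + 5 x\right) \left(-3 + K\right) = 5 \left(-3 + K\right) \left(K + 5 x\right)$)
$\frac{-221501 + 246898}{F{\left(W{\left(2 \right)},619 \right)}} = \frac{-221501 + 246898}{\left(-75\right) 619 - 15 \cdot 2 \cdot 2 \left(-3 + 2\right) + 5 \left(2 \cdot 2 \left(-3 + 2\right)\right)^{2} + 25 \cdot 2 \cdot 2 \left(-3 + 2\right) 619} = \frac{25397}{-46425 - 15 \cdot 2 \cdot 2 \left(-1\right) + 5 \left(2 \cdot 2 \left(-1\right)\right)^{2} + 25 \cdot 2 \cdot 2 \left(-1\right) 619} = \frac{25397}{-46425 - -60 + 5 \left(-4\right)^{2} + 25 \left(-4\right) 619} = \frac{25397}{-46425 + 60 + 5 \cdot 16 - 61900} = \frac{25397}{-46425 + 60 + 80 - 61900} = \frac{25397}{-108185} = 25397 \left(- \frac{1}{108185}\right) = - \frac{25397}{108185}$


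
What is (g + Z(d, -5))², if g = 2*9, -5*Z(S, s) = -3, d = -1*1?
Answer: 8649/25 ≈ 345.96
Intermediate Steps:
d = -1
Z(S, s) = ⅗ (Z(S, s) = -⅕*(-3) = ⅗)
g = 18
(g + Z(d, -5))² = (18 + ⅗)² = (93/5)² = 8649/25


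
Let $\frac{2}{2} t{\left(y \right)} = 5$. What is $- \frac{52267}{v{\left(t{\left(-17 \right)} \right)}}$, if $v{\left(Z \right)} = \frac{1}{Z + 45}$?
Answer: $-2613350$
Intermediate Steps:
$t{\left(y \right)} = 5$
$v{\left(Z \right)} = \frac{1}{45 + Z}$
$- \frac{52267}{v{\left(t{\left(-17 \right)} \right)}} = - \frac{52267}{\frac{1}{45 + 5}} = - \frac{52267}{\frac{1}{50}} = - 52267 \frac{1}{\frac{1}{50}} = \left(-52267\right) 50 = -2613350$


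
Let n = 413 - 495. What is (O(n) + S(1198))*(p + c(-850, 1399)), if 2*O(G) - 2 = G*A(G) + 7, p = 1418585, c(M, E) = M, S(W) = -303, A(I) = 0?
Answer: -846387795/2 ≈ -4.2319e+8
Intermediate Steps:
n = -82
O(G) = 9/2 (O(G) = 1 + (G*0 + 7)/2 = 1 + (0 + 7)/2 = 1 + (1/2)*7 = 1 + 7/2 = 9/2)
(O(n) + S(1198))*(p + c(-850, 1399)) = (9/2 - 303)*(1418585 - 850) = -597/2*1417735 = -846387795/2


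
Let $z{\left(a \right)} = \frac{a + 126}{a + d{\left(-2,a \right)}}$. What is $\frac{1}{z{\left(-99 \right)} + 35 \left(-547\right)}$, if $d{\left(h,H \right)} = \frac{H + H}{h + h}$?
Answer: $- \frac{11}{210601} \approx -5.2231 \cdot 10^{-5}$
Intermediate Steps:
$d{\left(h,H \right)} = \frac{H}{h}$ ($d{\left(h,H \right)} = \frac{2 H}{2 h} = 2 H \frac{1}{2 h} = \frac{H}{h}$)
$z{\left(a \right)} = \frac{2 \left(126 + a\right)}{a}$ ($z{\left(a \right)} = \frac{a + 126}{a + \frac{a}{-2}} = \frac{126 + a}{a + a \left(- \frac{1}{2}\right)} = \frac{126 + a}{a - \frac{a}{2}} = \frac{126 + a}{\frac{1}{2} a} = \left(126 + a\right) \frac{2}{a} = \frac{2 \left(126 + a\right)}{a}$)
$\frac{1}{z{\left(-99 \right)} + 35 \left(-547\right)} = \frac{1}{\left(2 + \frac{252}{-99}\right) + 35 \left(-547\right)} = \frac{1}{\left(2 + 252 \left(- \frac{1}{99}\right)\right) - 19145} = \frac{1}{\left(2 - \frac{28}{11}\right) - 19145} = \frac{1}{- \frac{6}{11} - 19145} = \frac{1}{- \frac{210601}{11}} = - \frac{11}{210601}$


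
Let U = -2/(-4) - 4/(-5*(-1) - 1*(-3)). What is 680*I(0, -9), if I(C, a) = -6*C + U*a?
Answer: 0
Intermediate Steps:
U = 0 (U = -2*(-¼) - 4/(5 + 3) = ½ - 4/8 = ½ - 4*⅛ = ½ - ½ = 0)
I(C, a) = -6*C (I(C, a) = -6*C + 0*a = -6*C + 0 = -6*C)
680*I(0, -9) = 680*(-6*0) = 680*0 = 0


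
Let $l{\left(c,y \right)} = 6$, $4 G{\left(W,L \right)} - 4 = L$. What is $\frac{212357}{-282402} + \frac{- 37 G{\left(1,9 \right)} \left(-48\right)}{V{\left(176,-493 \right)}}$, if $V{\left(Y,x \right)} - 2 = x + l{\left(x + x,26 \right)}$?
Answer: $- \frac{1733017489}{136964970} \approx -12.653$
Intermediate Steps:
$G{\left(W,L \right)} = 1 + \frac{L}{4}$
$V{\left(Y,x \right)} = 8 + x$ ($V{\left(Y,x \right)} = 2 + \left(x + 6\right) = 2 + \left(6 + x\right) = 8 + x$)
$\frac{212357}{-282402} + \frac{- 37 G{\left(1,9 \right)} \left(-48\right)}{V{\left(176,-493 \right)}} = \frac{212357}{-282402} + \frac{- 37 \left(1 + \frac{1}{4} \cdot 9\right) \left(-48\right)}{8 - 493} = 212357 \left(- \frac{1}{282402}\right) + \frac{- 37 \left(1 + \frac{9}{4}\right) \left(-48\right)}{-485} = - \frac{212357}{282402} + \left(-37\right) \frac{13}{4} \left(-48\right) \left(- \frac{1}{485}\right) = - \frac{212357}{282402} + \left(- \frac{481}{4}\right) \left(-48\right) \left(- \frac{1}{485}\right) = - \frac{212357}{282402} + 5772 \left(- \frac{1}{485}\right) = - \frac{212357}{282402} - \frac{5772}{485} = - \frac{1733017489}{136964970}$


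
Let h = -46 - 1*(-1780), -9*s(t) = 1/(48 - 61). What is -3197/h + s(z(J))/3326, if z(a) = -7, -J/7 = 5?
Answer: -103673770/56231019 ≈ -1.8437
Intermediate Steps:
J = -35 (J = -7*5 = -35)
s(t) = 1/117 (s(t) = -1/(9*(48 - 61)) = -⅑/(-13) = -⅑*(-1/13) = 1/117)
h = 1734 (h = -46 + 1780 = 1734)
-3197/h + s(z(J))/3326 = -3197/1734 + (1/117)/3326 = -3197*1/1734 + (1/117)*(1/3326) = -3197/1734 + 1/389142 = -103673770/56231019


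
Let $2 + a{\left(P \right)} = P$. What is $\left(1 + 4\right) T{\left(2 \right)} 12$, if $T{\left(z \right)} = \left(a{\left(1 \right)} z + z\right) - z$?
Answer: $-120$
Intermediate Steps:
$a{\left(P \right)} = -2 + P$
$T{\left(z \right)} = - z$ ($T{\left(z \right)} = \left(\left(-2 + 1\right) z + z\right) - z = \left(- z + z\right) - z = 0 - z = - z$)
$\left(1 + 4\right) T{\left(2 \right)} 12 = \left(1 + 4\right) \left(\left(-1\right) 2\right) 12 = 5 \left(-2\right) 12 = \left(-10\right) 12 = -120$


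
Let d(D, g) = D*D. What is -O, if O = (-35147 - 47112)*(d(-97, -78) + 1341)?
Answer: 884284250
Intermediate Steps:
d(D, g) = D**2
O = -884284250 (O = (-35147 - 47112)*((-97)**2 + 1341) = -82259*(9409 + 1341) = -82259*10750 = -884284250)
-O = -1*(-884284250) = 884284250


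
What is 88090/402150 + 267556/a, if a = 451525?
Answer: 7695691/9482025 ≈ 0.81161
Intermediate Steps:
88090/402150 + 267556/a = 88090/402150 + 267556/451525 = 88090*(1/402150) + 267556*(1/451525) = 23/105 + 267556/451525 = 7695691/9482025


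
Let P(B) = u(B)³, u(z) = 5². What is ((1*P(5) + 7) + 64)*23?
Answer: 361008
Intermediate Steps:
u(z) = 25
P(B) = 15625 (P(B) = 25³ = 15625)
((1*P(5) + 7) + 64)*23 = ((1*15625 + 7) + 64)*23 = ((15625 + 7) + 64)*23 = (15632 + 64)*23 = 15696*23 = 361008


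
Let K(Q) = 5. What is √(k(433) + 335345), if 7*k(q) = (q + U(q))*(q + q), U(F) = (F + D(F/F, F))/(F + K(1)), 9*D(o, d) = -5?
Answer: √8228410979187/4599 ≈ 623.73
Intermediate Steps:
D(o, d) = -5/9 (D(o, d) = (⅑)*(-5) = -5/9)
U(F) = (-5/9 + F)/(5 + F) (U(F) = (F - 5/9)/(F + 5) = (-5/9 + F)/(5 + F))
k(q) = 2*q*(q + (-5/9 + q)/(5 + q))/7 (k(q) = ((q + (-5/9 + q)/(5 + q))*(q + q))/7 = ((q + (-5/9 + q)/(5 + q))*(2*q))/7 = (2*q*(q + (-5/9 + q)/(5 + q)))/7 = 2*q*(q + (-5/9 + q)/(5 + q))/7)
√(k(433) + 335345) = √((2/63)*433*(-5 + 9*433² + 54*433)/(5 + 433) + 335345) = √((2/63)*433*(-5 + 9*187489 + 23382)/438 + 335345) = √((2/63)*433*(1/438)*(-5 + 1687401 + 23382) + 335345) = √((2/63)*433*(1/438)*1710778 + 335345) = √(740766874/13797 + 335345) = √(5367521839/13797) = √8228410979187/4599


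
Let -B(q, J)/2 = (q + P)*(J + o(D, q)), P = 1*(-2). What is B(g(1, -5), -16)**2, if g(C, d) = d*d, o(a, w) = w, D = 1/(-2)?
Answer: 171396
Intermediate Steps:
D = -1/2 ≈ -0.50000
P = -2
g(C, d) = d**2
B(q, J) = -2*(-2 + q)*(J + q) (B(q, J) = -2*(q - 2)*(J + q) = -2*(-2 + q)*(J + q))
B(g(1, -5), -16)**2 = (-2*((-5)**2)**2 + 4*(-16) + 4*(-5)**2 - 2*(-16)*(-5)**2)**2 = (-2*25**2 - 64 + 4*25 - 2*(-16)*25)**2 = (-2*625 - 64 + 100 + 800)**2 = (-1250 - 64 + 100 + 800)**2 = (-414)**2 = 171396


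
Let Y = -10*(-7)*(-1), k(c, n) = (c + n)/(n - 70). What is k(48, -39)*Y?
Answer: 630/109 ≈ 5.7798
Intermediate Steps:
k(c, n) = (c + n)/(-70 + n)
Y = -70 (Y = 70*(-1) = -70)
k(48, -39)*Y = ((48 - 39)/(-70 - 39))*(-70) = (9/(-109))*(-70) = -1/109*9*(-70) = -9/109*(-70) = 630/109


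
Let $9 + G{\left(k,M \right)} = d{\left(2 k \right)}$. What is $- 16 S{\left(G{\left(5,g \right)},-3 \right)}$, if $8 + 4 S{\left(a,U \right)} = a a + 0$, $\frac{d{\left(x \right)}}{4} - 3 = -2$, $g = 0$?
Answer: $-68$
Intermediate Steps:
$d{\left(x \right)} = 4$ ($d{\left(x \right)} = 12 + 4 \left(-2\right) = 12 - 8 = 4$)
$G{\left(k,M \right)} = -5$ ($G{\left(k,M \right)} = -9 + 4 = -5$)
$S{\left(a,U \right)} = -2 + \frac{a^{2}}{4}$ ($S{\left(a,U \right)} = -2 + \frac{a a + 0}{4} = -2 + \frac{a^{2} + 0}{4} = -2 + \frac{a^{2}}{4}$)
$- 16 S{\left(G{\left(5,g \right)},-3 \right)} = - 16 \left(-2 + \frac{\left(-5\right)^{2}}{4}\right) = - 16 \left(-2 + \frac{1}{4} \cdot 25\right) = - 16 \left(-2 + \frac{25}{4}\right) = \left(-16\right) \frac{17}{4} = -68$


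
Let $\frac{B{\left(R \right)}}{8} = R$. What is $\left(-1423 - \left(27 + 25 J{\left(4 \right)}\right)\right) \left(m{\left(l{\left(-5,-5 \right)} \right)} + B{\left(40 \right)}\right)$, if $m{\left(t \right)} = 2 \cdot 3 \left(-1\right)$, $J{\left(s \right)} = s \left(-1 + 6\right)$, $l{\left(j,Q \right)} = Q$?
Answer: $-612300$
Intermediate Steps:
$B{\left(R \right)} = 8 R$
$J{\left(s \right)} = 5 s$ ($J{\left(s \right)} = s 5 = 5 s$)
$m{\left(t \right)} = -6$ ($m{\left(t \right)} = 6 \left(-1\right) = -6$)
$\left(-1423 - \left(27 + 25 J{\left(4 \right)}\right)\right) \left(m{\left(l{\left(-5,-5 \right)} \right)} + B{\left(40 \right)}\right) = \left(-1423 - \left(27 + 25 \cdot 5 \cdot 4\right)\right) \left(-6 + 8 \cdot 40\right) = \left(-1423 - 527\right) \left(-6 + 320\right) = \left(-1423 - 527\right) 314 = \left(-1950\right) 314 = -612300$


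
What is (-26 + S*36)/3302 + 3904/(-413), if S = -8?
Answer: -6510345/681863 ≈ -9.5479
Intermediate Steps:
(-26 + S*36)/3302 + 3904/(-413) = (-26 - 8*36)/3302 + 3904/(-413) = (-26 - 288)*(1/3302) + 3904*(-1/413) = -314*1/3302 - 3904/413 = -157/1651 - 3904/413 = -6510345/681863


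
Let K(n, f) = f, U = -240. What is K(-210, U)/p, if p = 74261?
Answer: -240/74261 ≈ -0.0032318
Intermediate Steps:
K(-210, U)/p = -240/74261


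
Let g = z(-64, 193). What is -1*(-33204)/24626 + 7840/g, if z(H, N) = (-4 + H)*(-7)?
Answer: 3729874/209321 ≈ 17.819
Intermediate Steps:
z(H, N) = 28 - 7*H
g = 476 (g = 28 - 7*(-64) = 28 + 448 = 476)
-1*(-33204)/24626 + 7840/g = -1*(-33204)/24626 + 7840/476 = 33204*(1/24626) + 7840*(1/476) = 16602/12313 + 280/17 = 3729874/209321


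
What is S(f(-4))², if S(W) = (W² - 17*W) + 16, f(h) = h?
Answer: 10000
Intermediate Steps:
S(W) = 16 + W² - 17*W
S(f(-4))² = (16 + (-4)² - 17*(-4))² = (16 + 16 + 68)² = 100² = 10000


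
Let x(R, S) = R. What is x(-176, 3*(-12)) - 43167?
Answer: -43343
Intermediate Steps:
x(-176, 3*(-12)) - 43167 = -176 - 43167 = -43343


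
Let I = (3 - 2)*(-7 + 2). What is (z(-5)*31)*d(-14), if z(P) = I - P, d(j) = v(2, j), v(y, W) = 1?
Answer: 0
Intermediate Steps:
d(j) = 1
I = -5 (I = 1*(-5) = -5)
z(P) = -5 - P
(z(-5)*31)*d(-14) = ((-5 - 1*(-5))*31)*1 = ((-5 + 5)*31)*1 = (0*31)*1 = 0*1 = 0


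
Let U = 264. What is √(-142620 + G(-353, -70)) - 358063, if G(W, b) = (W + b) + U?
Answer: -358063 + I*√142779 ≈ -3.5806e+5 + 377.86*I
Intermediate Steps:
G(W, b) = 264 + W + b (G(W, b) = (W + b) + 264 = 264 + W + b)
√(-142620 + G(-353, -70)) - 358063 = √(-142620 + (264 - 353 - 70)) - 358063 = √(-142620 - 159) - 358063 = √(-142779) - 358063 = I*√142779 - 358063 = -358063 + I*√142779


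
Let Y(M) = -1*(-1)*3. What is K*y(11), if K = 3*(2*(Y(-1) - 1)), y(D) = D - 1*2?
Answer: 108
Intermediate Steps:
Y(M) = 3 (Y(M) = 1*3 = 3)
y(D) = -2 + D (y(D) = D - 2 = -2 + D)
K = 12 (K = 3*(2*(3 - 1)) = 3*(2*2) = 3*4 = 12)
K*y(11) = 12*(-2 + 11) = 12*9 = 108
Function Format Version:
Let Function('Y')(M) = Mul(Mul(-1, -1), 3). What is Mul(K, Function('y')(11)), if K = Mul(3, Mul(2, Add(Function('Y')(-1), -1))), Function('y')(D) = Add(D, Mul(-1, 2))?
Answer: 108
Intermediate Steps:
Function('Y')(M) = 3 (Function('Y')(M) = Mul(1, 3) = 3)
Function('y')(D) = Add(-2, D) (Function('y')(D) = Add(D, -2) = Add(-2, D))
K = 12 (K = Mul(3, Mul(2, Add(3, -1))) = Mul(3, Mul(2, 2)) = Mul(3, 4) = 12)
Mul(K, Function('y')(11)) = Mul(12, Add(-2, 11)) = Mul(12, 9) = 108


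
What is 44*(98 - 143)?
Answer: -1980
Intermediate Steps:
44*(98 - 143) = 44*(-45) = -1980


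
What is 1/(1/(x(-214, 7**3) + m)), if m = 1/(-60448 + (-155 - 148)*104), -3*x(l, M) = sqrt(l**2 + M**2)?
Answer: -1/91960 - sqrt(163445)/3 ≈ -134.76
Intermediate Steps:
x(l, M) = -sqrt(M**2 + l**2)/3 (x(l, M) = -sqrt(l**2 + M**2)/3 = -sqrt(M**2 + l**2)/3)
m = -1/91960 (m = 1/(-60448 - 303*104) = 1/(-60448 - 31512) = 1/(-91960) = -1/91960 ≈ -1.0874e-5)
1/(1/(x(-214, 7**3) + m)) = 1/(1/(-sqrt((7**3)**2 + (-214)**2)/3 - 1/91960)) = 1/(1/(-sqrt(343**2 + 45796)/3 - 1/91960)) = 1/(1/(-sqrt(117649 + 45796)/3 - 1/91960)) = 1/(1/(-sqrt(163445)/3 - 1/91960)) = 1/(1/(-1/91960 - sqrt(163445)/3)) = -1/91960 - sqrt(163445)/3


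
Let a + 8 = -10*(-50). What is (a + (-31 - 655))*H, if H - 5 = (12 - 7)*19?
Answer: -19400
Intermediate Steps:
a = 492 (a = -8 - 10*(-50) = -8 + 500 = 492)
H = 100 (H = 5 + (12 - 7)*19 = 5 + 5*19 = 5 + 95 = 100)
(a + (-31 - 655))*H = (492 + (-31 - 655))*100 = (492 - 686)*100 = -194*100 = -19400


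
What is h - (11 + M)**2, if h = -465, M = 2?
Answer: -634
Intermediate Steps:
h - (11 + M)**2 = -465 - (11 + 2)**2 = -465 - 1*13**2 = -465 - 1*169 = -465 - 169 = -634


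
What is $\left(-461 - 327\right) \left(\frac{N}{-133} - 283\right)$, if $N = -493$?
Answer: $\frac{29271048}{133} \approx 2.2008 \cdot 10^{5}$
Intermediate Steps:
$\left(-461 - 327\right) \left(\frac{N}{-133} - 283\right) = \left(-461 - 327\right) \left(- \frac{493}{-133} - 283\right) = - 788 \left(\left(-493\right) \left(- \frac{1}{133}\right) - 283\right) = - 788 \left(\frac{493}{133} - 283\right) = \left(-788\right) \left(- \frac{37146}{133}\right) = \frac{29271048}{133}$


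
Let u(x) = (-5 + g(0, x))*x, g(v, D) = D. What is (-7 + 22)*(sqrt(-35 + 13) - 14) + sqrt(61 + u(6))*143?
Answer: -210 + 143*sqrt(67) + 15*I*sqrt(22) ≈ 960.51 + 70.356*I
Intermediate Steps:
u(x) = x*(-5 + x) (u(x) = (-5 + x)*x = x*(-5 + x))
(-7 + 22)*(sqrt(-35 + 13) - 14) + sqrt(61 + u(6))*143 = (-7 + 22)*(sqrt(-35 + 13) - 14) + sqrt(61 + 6*(-5 + 6))*143 = 15*(sqrt(-22) - 14) + sqrt(61 + 6*1)*143 = 15*(I*sqrt(22) - 14) + sqrt(61 + 6)*143 = 15*(-14 + I*sqrt(22)) + sqrt(67)*143 = (-210 + 15*I*sqrt(22)) + 143*sqrt(67) = -210 + 143*sqrt(67) + 15*I*sqrt(22)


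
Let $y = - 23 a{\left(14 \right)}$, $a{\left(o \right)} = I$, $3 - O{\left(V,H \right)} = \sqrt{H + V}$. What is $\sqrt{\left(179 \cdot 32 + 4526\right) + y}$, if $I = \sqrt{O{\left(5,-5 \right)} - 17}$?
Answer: $\sqrt{10254 - 23 i \sqrt{14}} \approx 101.26 - 0.4249 i$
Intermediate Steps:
$O{\left(V,H \right)} = 3 - \sqrt{H + V}$
$I = i \sqrt{14}$ ($I = \sqrt{\left(3 - \sqrt{-5 + 5}\right) - 17} = \sqrt{\left(3 - \sqrt{0}\right) - 17} = \sqrt{\left(3 - 0\right) - 17} = \sqrt{\left(3 + 0\right) - 17} = \sqrt{3 - 17} = \sqrt{-14} = i \sqrt{14} \approx 3.7417 i$)
$a{\left(o \right)} = i \sqrt{14}$
$y = - 23 i \sqrt{14} \approx - 86.058 i$
$\sqrt{\left(179 \cdot 32 + 4526\right) + y} = \sqrt{\left(179 \cdot 32 + 4526\right) - 23 i \sqrt{14}} = \sqrt{\left(5728 + 4526\right) - 23 i \sqrt{14}} = \sqrt{10254 - 23 i \sqrt{14}}$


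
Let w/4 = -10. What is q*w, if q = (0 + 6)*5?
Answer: -1200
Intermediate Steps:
w = -40 (w = 4*(-10) = -40)
q = 30 (q = 6*5 = 30)
q*w = 30*(-40) = -1200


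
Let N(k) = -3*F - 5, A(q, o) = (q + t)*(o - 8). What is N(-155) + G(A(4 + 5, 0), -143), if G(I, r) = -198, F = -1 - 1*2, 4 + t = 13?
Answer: -194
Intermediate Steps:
t = 9 (t = -4 + 13 = 9)
F = -3 (F = -1 - 2 = -3)
A(q, o) = (-8 + o)*(9 + q) (A(q, o) = (q + 9)*(o - 8) = (9 + q)*(-8 + o) = (-8 + o)*(9 + q))
N(k) = 4 (N(k) = -3*(-3) - 5 = 9 - 5 = 4)
N(-155) + G(A(4 + 5, 0), -143) = 4 - 198 = -194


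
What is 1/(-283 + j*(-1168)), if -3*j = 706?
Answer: 3/823759 ≈ 3.6418e-6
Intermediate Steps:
j = -706/3 (j = -⅓*706 = -706/3 ≈ -235.33)
1/(-283 + j*(-1168)) = 1/(-283 - 706/3*(-1168)) = 1/(-283 + 824608/3) = 1/(823759/3) = 3/823759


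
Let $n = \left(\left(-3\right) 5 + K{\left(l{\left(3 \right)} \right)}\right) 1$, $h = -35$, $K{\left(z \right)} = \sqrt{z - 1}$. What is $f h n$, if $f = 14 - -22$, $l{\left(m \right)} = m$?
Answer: $18900 - 1260 \sqrt{2} \approx 17118.0$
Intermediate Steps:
$K{\left(z \right)} = \sqrt{-1 + z}$
$n = -15 + \sqrt{2}$ ($n = \left(\left(-3\right) 5 + \sqrt{-1 + 3}\right) 1 = \left(-15 + \sqrt{2}\right) 1 = -15 + \sqrt{2} \approx -13.586$)
$f = 36$ ($f = 14 + 22 = 36$)
$f h n = 36 \left(-35\right) \left(-15 + \sqrt{2}\right) = - 1260 \left(-15 + \sqrt{2}\right) = 18900 - 1260 \sqrt{2}$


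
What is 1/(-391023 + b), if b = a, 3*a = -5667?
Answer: -1/392912 ≈ -2.5451e-6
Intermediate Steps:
a = -1889 (a = (⅓)*(-5667) = -1889)
b = -1889
1/(-391023 + b) = 1/(-391023 - 1889) = 1/(-392912) = -1/392912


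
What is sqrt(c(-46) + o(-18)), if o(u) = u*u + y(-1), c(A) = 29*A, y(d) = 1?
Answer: I*sqrt(1009) ≈ 31.765*I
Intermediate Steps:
o(u) = 1 + u**2 (o(u) = u*u + 1 = u**2 + 1 = 1 + u**2)
sqrt(c(-46) + o(-18)) = sqrt(29*(-46) + (1 + (-18)**2)) = sqrt(-1334 + (1 + 324)) = sqrt(-1334 + 325) = sqrt(-1009) = I*sqrt(1009)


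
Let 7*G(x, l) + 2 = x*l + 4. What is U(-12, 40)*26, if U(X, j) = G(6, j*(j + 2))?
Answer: 262132/7 ≈ 37447.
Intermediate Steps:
G(x, l) = 2/7 + l*x/7 (G(x, l) = -2/7 + (x*l + 4)/7 = -2/7 + (l*x + 4)/7 = -2/7 + (4 + l*x)/7 = -2/7 + (4/7 + l*x/7) = 2/7 + l*x/7)
U(X, j) = 2/7 + 6*j*(2 + j)/7 (U(X, j) = 2/7 + (⅐)*(j*(j + 2))*6 = 2/7 + (⅐)*(j*(2 + j))*6 = 2/7 + 6*j*(2 + j)/7)
U(-12, 40)*26 = (2/7 + (6/7)*40*(2 + 40))*26 = (2/7 + (6/7)*40*42)*26 = (2/7 + 1440)*26 = (10082/7)*26 = 262132/7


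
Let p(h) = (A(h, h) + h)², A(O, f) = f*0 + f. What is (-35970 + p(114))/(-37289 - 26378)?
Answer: -16014/63667 ≈ -0.25153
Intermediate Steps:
A(O, f) = f (A(O, f) = 0 + f = f)
p(h) = 4*h² (p(h) = (h + h)² = (2*h)² = 4*h²)
(-35970 + p(114))/(-37289 - 26378) = (-35970 + 4*114²)/(-37289 - 26378) = (-35970 + 4*12996)/(-63667) = (-35970 + 51984)*(-1/63667) = 16014*(-1/63667) = -16014/63667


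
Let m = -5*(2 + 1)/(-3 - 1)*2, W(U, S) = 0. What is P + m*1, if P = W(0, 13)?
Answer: 15/2 ≈ 7.5000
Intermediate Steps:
P = 0
m = 15/2 (m = -15/(-4)*2 = -15*(-1)/4*2 = -5*(-3/4)*2 = (15/4)*2 = 15/2 ≈ 7.5000)
P + m*1 = 0 + (15/2)*1 = 0 + 15/2 = 15/2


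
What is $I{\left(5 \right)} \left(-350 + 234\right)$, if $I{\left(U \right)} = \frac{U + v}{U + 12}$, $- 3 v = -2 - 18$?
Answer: $- \frac{4060}{51} \approx -79.608$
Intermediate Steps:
$v = \frac{20}{3}$ ($v = - \frac{-2 - 18}{3} = \left(- \frac{1}{3}\right) \left(-20\right) = \frac{20}{3} \approx 6.6667$)
$I{\left(U \right)} = \frac{\frac{20}{3} + U}{12 + U}$ ($I{\left(U \right)} = \frac{U + \frac{20}{3}}{U + 12} = \frac{\frac{20}{3} + U}{12 + U}$)
$I{\left(5 \right)} \left(-350 + 234\right) = \frac{\frac{20}{3} + 5}{12 + 5} \left(-350 + 234\right) = \frac{1}{17} \cdot \frac{35}{3} \left(-116\right) = \frac{35}{51} \left(-116\right) = - \frac{4060}{51}$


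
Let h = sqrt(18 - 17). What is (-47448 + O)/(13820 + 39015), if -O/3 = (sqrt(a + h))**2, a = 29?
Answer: -47538/52835 ≈ -0.89974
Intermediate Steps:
h = 1 (h = sqrt(1) = 1)
O = -90 (O = -3*(sqrt(29 + 1))**2 = -3*(sqrt(30))**2 = -3*30 = -90)
(-47448 + O)/(13820 + 39015) = (-47448 - 90)/(13820 + 39015) = -47538/52835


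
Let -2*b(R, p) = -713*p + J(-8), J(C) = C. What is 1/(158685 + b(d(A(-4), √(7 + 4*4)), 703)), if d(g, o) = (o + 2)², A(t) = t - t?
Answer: 2/818617 ≈ 2.4431e-6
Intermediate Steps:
A(t) = 0
d(g, o) = (2 + o)²
b(R, p) = 4 + 713*p/2 (b(R, p) = -(-713*p - 8)/2 = -(-8 - 713*p)/2 = 4 + 713*p/2)
1/(158685 + b(d(A(-4), √(7 + 4*4)), 703)) = 1/(158685 + (4 + (713/2)*703)) = 1/(158685 + (4 + 501239/2)) = 1/(158685 + 501247/2) = 1/(818617/2) = 2/818617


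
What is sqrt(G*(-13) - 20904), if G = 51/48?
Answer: I*sqrt(334685)/4 ≈ 144.63*I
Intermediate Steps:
G = 17/16 (G = 51*(1/48) = 17/16 ≈ 1.0625)
sqrt(G*(-13) - 20904) = sqrt((17/16)*(-13) - 20904) = sqrt(-221/16 - 20904) = sqrt(-334685/16) = I*sqrt(334685)/4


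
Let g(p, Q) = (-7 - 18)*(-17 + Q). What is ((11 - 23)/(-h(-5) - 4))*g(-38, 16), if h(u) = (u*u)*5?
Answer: 100/43 ≈ 2.3256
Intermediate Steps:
h(u) = 5*u**2 (h(u) = u**2*5 = 5*u**2)
g(p, Q) = 425 - 25*Q (g(p, Q) = -25*(-17 + Q) = 425 - 25*Q)
((11 - 23)/(-h(-5) - 4))*g(-38, 16) = ((11 - 23)/(-5*(-5)**2 - 4))*(425 - 25*16) = (-12/(-5*25 - 4))*(425 - 400) = -12/(-1*125 - 4)*25 = -12/(-125 - 4)*25 = -12/(-129)*25 = -12*(-1/129)*25 = (4/43)*25 = 100/43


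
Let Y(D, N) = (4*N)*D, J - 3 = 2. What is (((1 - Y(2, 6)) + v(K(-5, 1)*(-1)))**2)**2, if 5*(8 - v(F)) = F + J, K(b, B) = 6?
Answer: 1416468496/625 ≈ 2.2663e+6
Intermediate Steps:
J = 5 (J = 3 + 2 = 5)
Y(D, N) = 4*D*N
v(F) = 7 - F/5 (v(F) = 8 - (F + 5)/5 = 8 - (5 + F)/5 = 8 + (-1 - F/5) = 7 - F/5)
(((1 - Y(2, 6)) + v(K(-5, 1)*(-1)))**2)**2 = (((1 - 4*2*6) + (7 - 6*(-1)/5))**2)**2 = (((1 - 1*48) + (7 - 1/5*(-6)))**2)**2 = (((1 - 48) + (7 + 6/5))**2)**2 = ((-47 + 41/5)**2)**2 = ((-194/5)**2)**2 = (37636/25)**2 = 1416468496/625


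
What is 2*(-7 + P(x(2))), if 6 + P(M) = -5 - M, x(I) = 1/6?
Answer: -109/3 ≈ -36.333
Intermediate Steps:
x(I) = 1/6 (x(I) = 1*(1/6) = 1/6)
P(M) = -11 - M (P(M) = -6 + (-5 - M) = -11 - M)
2*(-7 + P(x(2))) = 2*(-7 + (-11 - 1*1/6)) = 2*(-7 + (-11 - 1/6)) = 2*(-7 - 67/6) = 2*(-109/6) = -109/3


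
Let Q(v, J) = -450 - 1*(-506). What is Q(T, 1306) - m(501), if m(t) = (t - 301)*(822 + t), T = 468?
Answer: -264544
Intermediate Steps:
Q(v, J) = 56 (Q(v, J) = -450 + 506 = 56)
m(t) = (-301 + t)*(822 + t)
Q(T, 1306) - m(501) = 56 - (-247422 + 501² + 521*501) = 56 - (-247422 + 251001 + 261021) = 56 - 1*264600 = 56 - 264600 = -264544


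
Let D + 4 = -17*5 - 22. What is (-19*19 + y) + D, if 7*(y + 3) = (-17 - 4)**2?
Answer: -412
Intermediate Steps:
D = -111 (D = -4 + (-17*5 - 22) = -4 + (-85 - 22) = -4 - 107 = -111)
y = 60 (y = -3 + (-17 - 4)**2/7 = -3 + (1/7)*(-21)**2 = -3 + (1/7)*441 = -3 + 63 = 60)
(-19*19 + y) + D = (-19*19 + 60) - 111 = (-361 + 60) - 111 = -301 - 111 = -412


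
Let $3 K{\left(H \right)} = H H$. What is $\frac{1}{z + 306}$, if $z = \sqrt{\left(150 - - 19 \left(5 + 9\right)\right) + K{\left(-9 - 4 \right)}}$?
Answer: $\frac{918}{279491} - \frac{\sqrt{4251}}{279491} \approx 0.0030513$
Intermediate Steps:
$K{\left(H \right)} = \frac{H^{2}}{3}$ ($K{\left(H \right)} = \frac{H H}{3} = \frac{H^{2}}{3}$)
$z = \frac{\sqrt{4251}}{3}$ ($z = \sqrt{\left(150 - - 19 \left(5 + 9\right)\right) + \frac{\left(-9 - 4\right)^{2}}{3}} = \sqrt{\left(150 - \left(-19\right) 14\right) + \frac{\left(-9 - 4\right)^{2}}{3}} = \sqrt{\left(150 - -266\right) + \frac{\left(-13\right)^{2}}{3}} = \sqrt{\left(150 + 266\right) + \frac{1}{3} \cdot 169} = \sqrt{416 + \frac{169}{3}} = \sqrt{\frac{1417}{3}} = \frac{\sqrt{4251}}{3} \approx 21.733$)
$\frac{1}{z + 306} = \frac{1}{\frac{\sqrt{4251}}{3} + 306} = \frac{1}{306 + \frac{\sqrt{4251}}{3}}$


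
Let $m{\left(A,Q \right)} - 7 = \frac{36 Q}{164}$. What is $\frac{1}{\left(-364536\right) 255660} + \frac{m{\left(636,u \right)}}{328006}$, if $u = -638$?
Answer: $- \frac{254195570904523}{626669932026912480} \approx -0.00040563$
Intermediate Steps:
$m{\left(A,Q \right)} = 7 + \frac{9 Q}{41}$ ($m{\left(A,Q \right)} = 7 + \frac{36 Q}{164} = 7 + 36 Q \frac{1}{164} = 7 + \frac{9 Q}{41}$)
$\frac{1}{\left(-364536\right) 255660} + \frac{m{\left(636,u \right)}}{328006} = \frac{1}{\left(-364536\right) 255660} + \frac{7 + \frac{9}{41} \left(-638\right)}{328006} = \left(- \frac{1}{364536}\right) \frac{1}{255660} + \left(7 - \frac{5742}{41}\right) \frac{1}{328006} = - \frac{1}{93197273760} - \frac{5455}{13448246} = - \frac{254195570904523}{626669932026912480}$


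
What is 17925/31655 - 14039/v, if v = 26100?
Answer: 4687591/165239100 ≈ 0.028369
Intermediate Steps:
17925/31655 - 14039/v = 17925/31655 - 14039/26100 = 17925*(1/31655) - 14039*1/26100 = 3585/6331 - 14039/26100 = 4687591/165239100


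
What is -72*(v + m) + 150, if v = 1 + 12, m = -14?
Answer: 222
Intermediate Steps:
v = 13
-72*(v + m) + 150 = -72*(13 - 14) + 150 = -72*(-1) + 150 = -24*(-3) + 150 = 72 + 150 = 222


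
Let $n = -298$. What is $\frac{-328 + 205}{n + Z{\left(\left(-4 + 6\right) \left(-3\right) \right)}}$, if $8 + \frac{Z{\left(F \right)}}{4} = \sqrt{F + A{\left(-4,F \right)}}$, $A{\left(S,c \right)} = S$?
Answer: $\frac{99}{266} + \frac{3 i \sqrt{10}}{665} \approx 0.37218 + 0.014266 i$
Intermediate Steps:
$Z{\left(F \right)} = -32 + 4 \sqrt{-4 + F}$ ($Z{\left(F \right)} = -32 + 4 \sqrt{F - 4} = -32 + 4 \sqrt{-4 + F}$)
$\frac{-328 + 205}{n + Z{\left(\left(-4 + 6\right) \left(-3\right) \right)}} = \frac{-328 + 205}{-298 - \left(32 - 4 \sqrt{-4 + \left(-4 + 6\right) \left(-3\right)}\right)} = - \frac{123}{-298 - \left(32 - 4 \sqrt{-4 + 2 \left(-3\right)}\right)} = - \frac{123}{-298 - \left(32 - 4 \sqrt{-4 - 6}\right)} = - \frac{123}{-298 - \left(32 - 4 \sqrt{-10}\right)} = - \frac{123}{-298 - \left(32 - 4 i \sqrt{10}\right)} = - \frac{123}{-330 + 4 i \sqrt{10}}$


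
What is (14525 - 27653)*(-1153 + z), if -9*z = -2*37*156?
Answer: -1702264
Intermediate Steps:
z = 3848/3 (z = -(-2*37)*156/9 = -(-74)*156/9 = -1/9*(-11544) = 3848/3 ≈ 1282.7)
(14525 - 27653)*(-1153 + z) = (14525 - 27653)*(-1153 + 3848/3) = -13128*389/3 = -1702264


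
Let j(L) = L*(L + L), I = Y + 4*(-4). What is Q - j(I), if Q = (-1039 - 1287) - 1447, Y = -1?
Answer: -4351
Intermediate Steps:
I = -17 (I = -1 + 4*(-4) = -1 - 16 = -17)
Q = -3773 (Q = -2326 - 1447 = -3773)
j(L) = 2*L² (j(L) = L*(2*L) = 2*L²)
Q - j(I) = -3773 - 2*(-17)² = -3773 - 2*289 = -3773 - 1*578 = -3773 - 578 = -4351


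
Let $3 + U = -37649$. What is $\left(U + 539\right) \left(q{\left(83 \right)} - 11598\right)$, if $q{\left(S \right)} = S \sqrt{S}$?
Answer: $430436574 - 3080379 \sqrt{83} \approx 4.0237 \cdot 10^{8}$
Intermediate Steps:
$U = -37652$ ($U = -3 - 37649 = -37652$)
$q{\left(S \right)} = S^{\frac{3}{2}}$
$\left(U + 539\right) \left(q{\left(83 \right)} - 11598\right) = \left(-37652 + 539\right) \left(83^{\frac{3}{2}} - 11598\right) = - 37113 \left(83 \sqrt{83} - 11598\right) = - 37113 \left(-11598 + 83 \sqrt{83}\right) = 430436574 - 3080379 \sqrt{83}$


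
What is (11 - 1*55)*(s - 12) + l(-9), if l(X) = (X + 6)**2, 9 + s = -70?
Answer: 4013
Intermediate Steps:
s = -79 (s = -9 - 70 = -79)
l(X) = (6 + X)**2
(11 - 1*55)*(s - 12) + l(-9) = (11 - 1*55)*(-79 - 12) + (6 - 9)**2 = (11 - 55)*(-91) + (-3)**2 = -44*(-91) + 9 = 4004 + 9 = 4013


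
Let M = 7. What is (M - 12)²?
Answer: 25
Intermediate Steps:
(M - 12)² = (7 - 12)² = (-5)² = 25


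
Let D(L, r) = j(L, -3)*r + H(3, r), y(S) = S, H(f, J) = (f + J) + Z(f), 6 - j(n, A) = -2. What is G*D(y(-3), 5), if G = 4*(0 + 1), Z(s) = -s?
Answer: 180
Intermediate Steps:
j(n, A) = 8 (j(n, A) = 6 - 1*(-2) = 6 + 2 = 8)
H(f, J) = J (H(f, J) = (f + J) - f = (J + f) - f = J)
D(L, r) = 9*r (D(L, r) = 8*r + r = 9*r)
G = 4 (G = 4*1 = 4)
G*D(y(-3), 5) = 4*(9*5) = 4*45 = 180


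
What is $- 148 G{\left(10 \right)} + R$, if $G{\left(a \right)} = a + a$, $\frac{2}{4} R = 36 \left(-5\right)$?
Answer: $-3320$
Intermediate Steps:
$R = -360$ ($R = 2 \cdot 36 \left(-5\right) = 2 \left(-180\right) = -360$)
$G{\left(a \right)} = 2 a$
$- 148 G{\left(10 \right)} + R = - 148 \cdot 2 \cdot 10 - 360 = \left(-148\right) 20 - 360 = -2960 - 360 = -3320$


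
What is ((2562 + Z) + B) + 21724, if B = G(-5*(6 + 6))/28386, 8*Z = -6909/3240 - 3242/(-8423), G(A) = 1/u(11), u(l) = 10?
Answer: 2787175533460351/114765733440 ≈ 24286.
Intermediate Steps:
G(A) = 1/10
Z = -15896809/72774720 (Z = (-6909/3240 - 3242/(-8423))/8 = (-6909*1/3240 - 3242*(-1/8423))/8 = (-2303/1080 + 3242/8423)/8 = (1/8)*(-15896809/9096840) = -15896809/72774720 ≈ -0.21844)
B = 1/283860 (B = (1/10)/28386 = (1/10)*(1/28386) = 1/283860 ≈ 3.5229e-6)
((2562 + Z) + B) + 21724 = ((2562 - 15896809/72774720) + 1/283860) + 21724 = (186432935831/72774720 + 1/283860) + 21724 = 294004740209791/114765733440 + 21724 = 2787175533460351/114765733440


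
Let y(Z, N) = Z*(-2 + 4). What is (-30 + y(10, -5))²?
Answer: 100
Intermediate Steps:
y(Z, N) = 2*Z (y(Z, N) = Z*2 = 2*Z)
(-30 + y(10, -5))² = (-30 + 2*10)² = (-30 + 20)² = (-10)² = 100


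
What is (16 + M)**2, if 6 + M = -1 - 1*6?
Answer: 9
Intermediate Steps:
M = -13 (M = -6 + (-1 - 1*6) = -6 + (-1 - 6) = -6 - 7 = -13)
(16 + M)**2 = (16 - 13)**2 = 3**2 = 9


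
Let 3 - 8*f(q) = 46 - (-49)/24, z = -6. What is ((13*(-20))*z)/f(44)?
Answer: -299520/1081 ≈ -277.08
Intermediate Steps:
f(q) = -1081/192 (f(q) = 3/8 - (46 - (-49)/24)/8 = 3/8 - (46 - 1*(-49/24))/8 = 3/8 - (46 + 49/24)/8 = 3/8 - ⅛*1153/24 = 3/8 - 1153/192 = -1081/192)
((13*(-20))*z)/f(44) = ((13*(-20))*(-6))/(-1081/192) = -260*(-6)*(-192/1081) = 1560*(-192/1081) = -299520/1081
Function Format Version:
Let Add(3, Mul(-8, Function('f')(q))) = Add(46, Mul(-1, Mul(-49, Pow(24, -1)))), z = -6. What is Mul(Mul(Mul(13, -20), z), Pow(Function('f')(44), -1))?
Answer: Rational(-299520, 1081) ≈ -277.08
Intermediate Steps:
Function('f')(q) = Rational(-1081, 192) (Function('f')(q) = Add(Rational(3, 8), Mul(Rational(-1, 8), Add(46, Mul(-1, Mul(-49, Pow(24, -1)))))) = Add(Rational(3, 8), Mul(Rational(-1, 8), Add(46, Mul(-1, Mul(-49, Rational(1, 24)))))) = Add(Rational(3, 8), Mul(Rational(-1, 8), Add(46, Mul(-1, Rational(-49, 24))))) = Add(Rational(3, 8), Mul(Rational(-1, 8), Add(46, Rational(49, 24)))) = Add(Rational(3, 8), Mul(Rational(-1, 8), Rational(1153, 24))) = Add(Rational(3, 8), Rational(-1153, 192)) = Rational(-1081, 192))
Mul(Mul(Mul(13, -20), z), Pow(Function('f')(44), -1)) = Mul(Mul(Mul(13, -20), -6), Pow(Rational(-1081, 192), -1)) = Mul(Mul(-260, -6), Rational(-192, 1081)) = Mul(1560, Rational(-192, 1081)) = Rational(-299520, 1081)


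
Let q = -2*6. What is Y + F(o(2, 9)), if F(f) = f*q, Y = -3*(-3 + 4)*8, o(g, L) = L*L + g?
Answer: -1020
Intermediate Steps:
q = -12
o(g, L) = g + L² (o(g, L) = L² + g = g + L²)
Y = -24 (Y = -3*8 = -24)
F(f) = -12*f (F(f) = f*(-12) = -12*f)
Y + F(o(2, 9)) = -24 - 12*(2 + 9²) = -24 - 12*(2 + 81) = -24 - 12*83 = -24 - 996 = -1020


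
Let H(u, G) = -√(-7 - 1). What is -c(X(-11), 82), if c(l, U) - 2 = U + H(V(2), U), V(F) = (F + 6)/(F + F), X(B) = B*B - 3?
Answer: -84 + 2*I*√2 ≈ -84.0 + 2.8284*I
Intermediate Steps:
X(B) = -3 + B² (X(B) = B² - 3 = -3 + B²)
V(F) = (6 + F)/(2*F) (V(F) = (6 + F)/((2*F)) = (6 + F)*(1/(2*F)) = (6 + F)/(2*F))
H(u, G) = -2*I*√2 (H(u, G) = -√(-8) = -2*I*√2)
c(l, U) = 2 + U - 2*I*√2 (c(l, U) = 2 + (U - 2*I*√2) = 2 + U - 2*I*√2)
-c(X(-11), 82) = -(2 + 82 - 2*I*√2) = -(84 - 2*I*√2) = -84 + 2*I*√2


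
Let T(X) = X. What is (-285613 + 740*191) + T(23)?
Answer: -144250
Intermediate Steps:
(-285613 + 740*191) + T(23) = (-285613 + 740*191) + 23 = (-285613 + 141340) + 23 = -144273 + 23 = -144250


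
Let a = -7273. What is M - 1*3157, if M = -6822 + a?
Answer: -17252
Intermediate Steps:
M = -14095 (M = -6822 - 7273 = -14095)
M - 1*3157 = -14095 - 1*3157 = -14095 - 3157 = -17252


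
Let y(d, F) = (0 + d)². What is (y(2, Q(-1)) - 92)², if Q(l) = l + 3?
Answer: 7744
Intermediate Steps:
Q(l) = 3 + l
y(d, F) = d²
(y(2, Q(-1)) - 92)² = (2² - 92)² = (4 - 92)² = (-88)² = 7744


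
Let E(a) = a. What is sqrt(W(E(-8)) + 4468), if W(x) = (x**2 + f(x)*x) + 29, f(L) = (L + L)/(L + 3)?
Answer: sqrt(113385)/5 ≈ 67.345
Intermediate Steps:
f(L) = 2*L/(3 + L) (f(L) = (2*L)/(3 + L) = 2*L/(3 + L))
W(x) = 29 + x**2 + 2*x**2/(3 + x) (W(x) = (x**2 + (2*x/(3 + x))*x) + 29 = (x**2 + 2*x**2/(3 + x)) + 29 = 29 + x**2 + 2*x**2/(3 + x))
sqrt(W(E(-8)) + 4468) = sqrt((2*(-8)**2 + (3 - 8)*(29 + (-8)**2))/(3 - 8) + 4468) = sqrt((2*64 - 5*(29 + 64))/(-5) + 4468) = sqrt(-(128 - 5*93)/5 + 4468) = sqrt(-(128 - 465)/5 + 4468) = sqrt(-1/5*(-337) + 4468) = sqrt(337/5 + 4468) = sqrt(22677/5) = sqrt(113385)/5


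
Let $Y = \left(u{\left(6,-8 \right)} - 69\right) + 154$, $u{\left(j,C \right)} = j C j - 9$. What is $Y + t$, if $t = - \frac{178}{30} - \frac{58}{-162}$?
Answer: $- \frac{88118}{405} \approx -217.58$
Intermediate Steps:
$u{\left(j,C \right)} = -9 + C j^{2}$ ($u{\left(j,C \right)} = C j j - 9 = C j^{2} - 9 = -9 + C j^{2}$)
$Y = -212$ ($Y = \left(\left(-9 - 8 \cdot 6^{2}\right) - 69\right) + 154 = \left(\left(-9 - 288\right) - 69\right) + 154 = \left(-297 - 69\right) + 154 = -366 + 154 = -212$)
$t = - \frac{2258}{405}$ ($t = \left(-178\right) \frac{1}{30} - - \frac{29}{81} = - \frac{89}{15} + \frac{29}{81} = - \frac{2258}{405} \approx -5.5753$)
$Y + t = -212 - \frac{2258}{405} = - \frac{88118}{405}$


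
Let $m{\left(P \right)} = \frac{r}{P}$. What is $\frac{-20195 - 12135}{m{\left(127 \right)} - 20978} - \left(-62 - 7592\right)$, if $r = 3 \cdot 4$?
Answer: $\frac{10197923393}{1332097} \approx 7655.5$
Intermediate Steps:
$r = 12$
$m{\left(P \right)} = \frac{12}{P}$
$\frac{-20195 - 12135}{m{\left(127 \right)} - 20978} - \left(-62 - 7592\right) = \frac{-20195 - 12135}{\frac{12}{127} - 20978} - \left(-62 - 7592\right) = - \frac{32330}{12 \cdot \frac{1}{127} - 20978} - \left(-62 - 7592\right) = - \frac{32330}{\frac{12}{127} - 20978} - -7654 = - \frac{32330}{- \frac{2664194}{127}} + 7654 = \left(-32330\right) \left(- \frac{127}{2664194}\right) + 7654 = \frac{2052955}{1332097} + 7654 = \frac{10197923393}{1332097}$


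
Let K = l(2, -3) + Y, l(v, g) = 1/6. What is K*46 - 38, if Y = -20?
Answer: -2851/3 ≈ -950.33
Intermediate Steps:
l(v, g) = ⅙
K = -119/6 (K = ⅙ - 20 = -119/6 ≈ -19.833)
K*46 - 38 = -119/6*46 - 38 = -2737/3 - 38 = -2851/3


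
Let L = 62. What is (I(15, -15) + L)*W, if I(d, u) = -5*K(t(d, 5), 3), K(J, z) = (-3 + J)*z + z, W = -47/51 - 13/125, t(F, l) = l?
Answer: -6538/375 ≈ -17.435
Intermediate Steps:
W = -6538/6375 (W = -47*1/51 - 13*1/125 = -47/51 - 13/125 = -6538/6375 ≈ -1.0256)
K(J, z) = z + z*(-3 + J) (K(J, z) = z*(-3 + J) + z = z + z*(-3 + J))
I(d, u) = -45 (I(d, u) = -15*(-2 + 5) = -15*3 = -5*9 = -45)
(I(15, -15) + L)*W = (-45 + 62)*(-6538/6375) = 17*(-6538/6375) = -6538/375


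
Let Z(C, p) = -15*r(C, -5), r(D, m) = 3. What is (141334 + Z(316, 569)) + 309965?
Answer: 451254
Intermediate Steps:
Z(C, p) = -45 (Z(C, p) = -15*3 = -45)
(141334 + Z(316, 569)) + 309965 = (141334 - 45) + 309965 = 141289 + 309965 = 451254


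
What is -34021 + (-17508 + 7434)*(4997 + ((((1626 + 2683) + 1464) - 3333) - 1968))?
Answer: -55128727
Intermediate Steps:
-34021 + (-17508 + 7434)*(4997 + ((((1626 + 2683) + 1464) - 3333) - 1968)) = -34021 - 10074*(4997 + (((4309 + 1464) - 3333) - 1968)) = -34021 - 10074*(4997 + ((5773 - 3333) - 1968)) = -34021 - 10074*(4997 + (2440 - 1968)) = -34021 - 10074*(4997 + 472) = -34021 - 10074*5469 = -34021 - 55094706 = -55128727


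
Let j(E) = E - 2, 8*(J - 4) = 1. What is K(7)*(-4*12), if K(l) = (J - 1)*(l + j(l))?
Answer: -1800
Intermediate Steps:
J = 33/8 (J = 4 + (⅛)*1 = 4 + ⅛ = 33/8 ≈ 4.1250)
j(E) = -2 + E
K(l) = -25/4 + 25*l/4 (K(l) = (33/8 - 1)*(l + (-2 + l)) = 25*(-2 + 2*l)/8 = -25/4 + 25*l/4)
K(7)*(-4*12) = (-25/4 + (25/4)*7)*(-4*12) = (-25/4 + 175/4)*(-48) = (75/2)*(-48) = -1800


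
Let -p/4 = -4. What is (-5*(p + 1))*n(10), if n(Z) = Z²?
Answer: -8500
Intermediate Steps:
p = 16 (p = -4*(-4) = 16)
(-5*(p + 1))*n(10) = -5*(16 + 1)*10² = -5*17*100 = -85*100 = -8500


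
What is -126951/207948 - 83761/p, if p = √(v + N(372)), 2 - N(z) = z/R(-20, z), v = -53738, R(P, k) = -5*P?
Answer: -42317/69316 + 418805*I*√149277/447831 ≈ -0.61049 + 361.32*I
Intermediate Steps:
N(z) = 2 - z/100 (N(z) = 2 - z/((-5*(-20))) = 2 - z/100)
p = 3*I*√149277/5 (p = √(-53738 + (2 - 1/100*372)) = √(-53738 + (2 - 93/25)) = √(-53738 - 43/25) = √(-1343493/25) = 3*I*√149277/5 ≈ 231.82*I)
-126951/207948 - 83761/p = -126951/207948 - 83761*(-5*I*√149277/447831) = -126951*1/207948 - (-418805)*I*√149277/447831 = -42317/69316 + 418805*I*√149277/447831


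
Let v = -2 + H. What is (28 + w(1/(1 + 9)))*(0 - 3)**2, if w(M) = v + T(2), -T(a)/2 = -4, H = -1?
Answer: 297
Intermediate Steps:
T(a) = 8 (T(a) = -2*(-4) = 8)
v = -3 (v = -2 - 1 = -3)
w(M) = 5 (w(M) = -3 + 8 = 5)
(28 + w(1/(1 + 9)))*(0 - 3)**2 = (28 + 5)*(0 - 3)**2 = 33*(-3)**2 = 33*9 = 297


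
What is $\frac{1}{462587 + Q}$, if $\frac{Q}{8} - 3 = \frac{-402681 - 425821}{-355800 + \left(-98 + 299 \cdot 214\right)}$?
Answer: $\frac{36489}{16881041281} \approx 2.1615 \cdot 10^{-6}$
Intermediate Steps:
$Q = \frac{1704238}{36489}$ ($Q = 24 + 8 \frac{-402681 - 425821}{-355800 + \left(-98 + 299 \cdot 214\right)} = 24 + 8 \left(- \frac{828502}{-355800 + \left(-98 + 63986\right)}\right) = 24 + 8 \left(- \frac{828502}{-355800 + 63888}\right) = 24 + 8 \left(- \frac{828502}{-291912}\right) = 24 + 8 \left(\left(-828502\right) \left(- \frac{1}{291912}\right)\right) = 24 + 8 \cdot \frac{414251}{145956} = 24 + \frac{828502}{36489} = \frac{1704238}{36489} \approx 46.706$)
$\frac{1}{462587 + Q} = \frac{1}{462587 + \frac{1704238}{36489}} = \frac{1}{\frac{16881041281}{36489}} = \frac{36489}{16881041281}$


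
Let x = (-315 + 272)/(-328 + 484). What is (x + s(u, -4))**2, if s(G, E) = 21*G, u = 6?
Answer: 384669769/24336 ≈ 15807.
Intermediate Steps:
x = -43/156 ≈ -0.27564
(x + s(u, -4))**2 = (-43/156 + 21*6)**2 = (-43/156 + 126)**2 = (19613/156)**2 = 384669769/24336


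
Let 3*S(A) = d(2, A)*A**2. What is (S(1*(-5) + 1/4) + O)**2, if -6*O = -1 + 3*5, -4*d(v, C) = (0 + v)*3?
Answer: 1708249/9216 ≈ 185.36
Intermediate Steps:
d(v, C) = -3*v/4 (d(v, C) = -(0 + v)*3/4 = -v*3/4 = -3*v/4)
S(A) = -A**2/2 (S(A) = ((-3/4*2)*A**2)/3 = (-3*A**2/2)/3 = -A**2/2)
O = -7/3 (O = -(-1 + 3*5)/6 = -(-1 + 15)/6 = -1/6*14 = -7/3 ≈ -2.3333)
(S(1*(-5) + 1/4) + O)**2 = (-(1*(-5) + 1/4)**2/2 - 7/3)**2 = (-(-5 + 1/4)**2/2 - 7/3)**2 = (-(-19/4)**2/2 - 7/3)**2 = (-1/2*361/16 - 7/3)**2 = (-361/32 - 7/3)**2 = (-1307/96)**2 = 1708249/9216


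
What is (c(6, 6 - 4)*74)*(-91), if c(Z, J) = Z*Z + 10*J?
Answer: -377104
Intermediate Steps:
c(Z, J) = Z**2 + 10*J
(c(6, 6 - 4)*74)*(-91) = ((6**2 + 10*(6 - 4))*74)*(-91) = ((36 + 10*2)*74)*(-91) = ((36 + 20)*74)*(-91) = (56*74)*(-91) = 4144*(-91) = -377104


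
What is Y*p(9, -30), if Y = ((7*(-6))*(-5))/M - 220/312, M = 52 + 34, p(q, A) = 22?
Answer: 64075/1677 ≈ 38.208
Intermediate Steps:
M = 86
Y = 5825/3354 (Y = ((7*(-6))*(-5))/86 - 220/312 = -42*(-5)*(1/86) - 220*1/312 = 210*(1/86) - 55/78 = 105/43 - 55/78 = 5825/3354 ≈ 1.7367)
Y*p(9, -30) = (5825/3354)*22 = 64075/1677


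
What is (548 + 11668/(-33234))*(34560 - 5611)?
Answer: 263444063618/16617 ≈ 1.5854e+7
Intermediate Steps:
(548 + 11668/(-33234))*(34560 - 5611) = (548 + 11668*(-1/33234))*28949 = (548 - 5834/16617)*28949 = (9100282/16617)*28949 = 263444063618/16617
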